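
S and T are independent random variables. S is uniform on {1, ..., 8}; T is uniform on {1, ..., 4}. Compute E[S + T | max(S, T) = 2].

10/3

P(max(S, T) = 2) = 3/32.
Summing (S+T)·P(x,y) over outcomes with max(S, T) = 2 gives 5/16.
E[S + T | max(S, T) = 2] = (5/16) / (3/32) = 10/3.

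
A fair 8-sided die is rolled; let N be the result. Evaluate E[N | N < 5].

5/2

Given N < 5, N is equally likely to be any of {1, 2, 3, 4}.
E[N | N < 5] = (1 + 2 + 3 + 4) / 4 = 5/2.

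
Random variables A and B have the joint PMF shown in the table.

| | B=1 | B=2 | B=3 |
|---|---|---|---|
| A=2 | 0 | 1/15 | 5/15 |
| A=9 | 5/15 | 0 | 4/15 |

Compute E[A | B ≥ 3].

46/9

P(B ≥ 3) = 3/5.
Σ A·P over the event = 2·(5/15) + 9·(4/15) = 46/15.
E[A | B ≥ 3] = (46/15) / (3/5) = 46/9.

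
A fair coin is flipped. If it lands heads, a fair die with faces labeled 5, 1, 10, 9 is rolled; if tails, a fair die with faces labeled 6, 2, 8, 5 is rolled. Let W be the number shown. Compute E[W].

E[W | heads] = (5+1+10+9)/4 = 25/4.
E[W | tails] = (6+2+8+5)/4 = 21/4.
E[W] = (1/2)·(25/4) + (1/2)·(21/4) = 23/4.

23/4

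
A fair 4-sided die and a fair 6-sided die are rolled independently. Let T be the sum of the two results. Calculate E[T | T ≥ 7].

8

P(T ≥ 7) = 5/12.
Σ over the event: 7·1/6 + 8·1/8 + 9·1/12 + 10·1/24 = 10/3.
E[T | T ≥ 7] = (10/3) / (5/12) = 8.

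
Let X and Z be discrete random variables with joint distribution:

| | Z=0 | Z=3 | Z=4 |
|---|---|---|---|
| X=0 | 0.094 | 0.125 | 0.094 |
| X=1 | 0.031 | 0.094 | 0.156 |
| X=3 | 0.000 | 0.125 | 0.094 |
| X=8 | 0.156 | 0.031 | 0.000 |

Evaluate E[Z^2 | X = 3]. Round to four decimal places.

P(X = 3) = 0.219.
Σ Z^2·P over the event = 9·(0.125) + 16·(0.094) = 2.629.
E[Z^2 | X = 3] = (2.629) / (0.219) = 12.0046.

12.0046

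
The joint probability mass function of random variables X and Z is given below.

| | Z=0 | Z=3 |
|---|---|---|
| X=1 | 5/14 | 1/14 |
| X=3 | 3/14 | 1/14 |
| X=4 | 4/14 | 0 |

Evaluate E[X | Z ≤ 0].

P(Z ≤ 0) = 6/7.
Σ X·P over the event = 1·(5/14) + 3·(3/14) + 4·(4/14) = 15/7.
E[X | Z ≤ 0] = (15/7) / (6/7) = 5/2.

5/2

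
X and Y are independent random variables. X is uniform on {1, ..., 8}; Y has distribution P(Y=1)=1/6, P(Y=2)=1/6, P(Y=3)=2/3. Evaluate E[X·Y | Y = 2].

9

P(Y = 2) = 1/6.
Summing XY·P(x,y) over outcomes with Y = 2 gives 3/2.
E[X·Y | Y = 2] = (3/2) / (1/6) = 9.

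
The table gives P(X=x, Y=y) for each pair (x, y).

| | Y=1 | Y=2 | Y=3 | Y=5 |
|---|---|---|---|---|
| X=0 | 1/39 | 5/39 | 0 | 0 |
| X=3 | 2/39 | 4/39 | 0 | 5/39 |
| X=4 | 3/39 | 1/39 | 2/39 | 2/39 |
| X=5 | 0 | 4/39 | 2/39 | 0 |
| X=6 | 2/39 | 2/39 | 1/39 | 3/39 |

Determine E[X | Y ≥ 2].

113/31

P(Y ≥ 2) = 31/39.
Summing X·P(X=x,Y=y) over the conditioning event gives 113/39.
E[X | Y ≥ 2] = (113/39) / (31/39) = 113/31.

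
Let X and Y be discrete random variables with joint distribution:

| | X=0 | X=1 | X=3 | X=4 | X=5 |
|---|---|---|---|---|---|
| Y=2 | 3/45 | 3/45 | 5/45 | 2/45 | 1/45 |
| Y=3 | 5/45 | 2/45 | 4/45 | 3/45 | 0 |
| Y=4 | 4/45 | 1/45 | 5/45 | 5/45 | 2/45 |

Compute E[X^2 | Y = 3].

P(Y = 3) = 14/45.
Σ X^2·P over the event = 0·(5/45) + 1·(2/45) + 9·(4/45) + 16·(3/45) = 86/45.
E[X^2 | Y = 3] = (86/45) / (14/45) = 43/7.

43/7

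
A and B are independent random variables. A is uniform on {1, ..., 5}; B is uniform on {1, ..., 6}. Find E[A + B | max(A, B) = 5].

70/9

Outcomes with max(A, B) = 5: (1,5), (2,5), (3,5), (4,5), (5,1), (5,2), (5,3), (5,4), (5,5), each with probability 1/30.
E[A + B | max(A, B) = 5] = (6 + 7 + 8 + 9 + 6 + 7 + 8 + 9 + 10) / 9 = 70/9.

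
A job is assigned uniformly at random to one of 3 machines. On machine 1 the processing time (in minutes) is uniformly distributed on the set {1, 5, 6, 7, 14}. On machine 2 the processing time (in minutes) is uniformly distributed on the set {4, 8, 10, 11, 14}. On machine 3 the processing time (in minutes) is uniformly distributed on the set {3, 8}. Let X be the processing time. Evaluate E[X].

43/6

E[X | machine 1] = (1+5+6+7+14)/5 = 33/5.
E[X | machine 2] = (4+8+10+11+14)/5 = 47/5.
E[X | machine 3] = (3+8)/2 = 11/2.
E[X] = (1/3)·(33/5) + (1/3)·(47/5) + (1/3)·(11/2) = 43/6.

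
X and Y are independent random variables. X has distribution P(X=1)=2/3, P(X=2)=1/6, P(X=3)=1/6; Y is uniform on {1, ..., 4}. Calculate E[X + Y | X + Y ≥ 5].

P(X + Y ≥ 5) = 3/8.
Summing (X+Y)·P(x,y) over outcomes with X + Y ≥ 5 gives 49/24.
E[X + Y | X + Y ≥ 5] = (49/24) / (3/8) = 49/9.

49/9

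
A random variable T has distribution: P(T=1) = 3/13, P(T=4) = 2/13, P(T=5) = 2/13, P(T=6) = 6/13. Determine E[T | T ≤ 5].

3

P(T ≤ 5) = 7/13.
Σ over the event: 1·3/13 + 4·2/13 + 5·2/13 = 21/13.
E[T | T ≤ 5] = (21/13) / (7/13) = 3.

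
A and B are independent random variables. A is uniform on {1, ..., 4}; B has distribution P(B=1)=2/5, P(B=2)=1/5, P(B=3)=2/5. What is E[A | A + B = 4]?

P(A + B = 4) = 1/4.
Summing A·P(x,y) over outcomes with A + B = 4 gives 1/2.
E[A | A + B = 4] = (1/2) / (1/4) = 2.

2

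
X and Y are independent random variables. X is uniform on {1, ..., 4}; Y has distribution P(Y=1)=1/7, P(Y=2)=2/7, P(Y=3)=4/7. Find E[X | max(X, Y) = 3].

11/5

P(max(X, Y) = 3) = 15/28.
Summing X·P(x,y) over outcomes with max(X, Y) = 3 gives 33/28.
E[X | max(X, Y) = 3] = (33/28) / (15/28) = 11/5.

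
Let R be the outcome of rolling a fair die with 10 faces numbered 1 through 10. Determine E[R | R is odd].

Given R is odd, R is equally likely to be any of {1, 3, 5, 7, 9}.
E[R | R is odd] = (1 + 3 + 5 + 7 + 9) / 5 = 5.

5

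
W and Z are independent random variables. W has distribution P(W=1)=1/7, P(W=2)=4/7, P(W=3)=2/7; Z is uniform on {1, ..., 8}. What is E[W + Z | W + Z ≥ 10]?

41/4

P(W + Z ≥ 10) = 1/7.
Summing (W+Z)·P(x,y) over outcomes with W + Z ≥ 10 gives 41/28.
E[W + Z | W + Z ≥ 10] = (41/28) / (1/7) = 41/4.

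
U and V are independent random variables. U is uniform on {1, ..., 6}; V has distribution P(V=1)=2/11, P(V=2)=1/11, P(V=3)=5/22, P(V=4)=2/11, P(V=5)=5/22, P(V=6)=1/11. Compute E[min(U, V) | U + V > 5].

P(U + V > 5) = 8/11.
Summing min(U,V)·P(x,y) over outcomes with U + V > 5 gives 145/66.
E[min(U, V) | U + V > 5] = (145/66) / (8/11) = 145/48.

145/48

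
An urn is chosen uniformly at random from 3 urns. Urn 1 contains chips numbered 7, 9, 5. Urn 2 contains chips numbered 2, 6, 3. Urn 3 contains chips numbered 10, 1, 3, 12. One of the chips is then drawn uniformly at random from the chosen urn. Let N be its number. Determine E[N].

103/18

E[N | urn 1] = (7+9+5)/3 = 7.
E[N | urn 2] = (2+6+3)/3 = 11/3.
E[N | urn 3] = (10+1+3+12)/4 = 13/2.
By the law of total expectation,
E[N] = (1/3)·(7) + (1/3)·(11/3) + (1/3)·(13/2) = 103/18.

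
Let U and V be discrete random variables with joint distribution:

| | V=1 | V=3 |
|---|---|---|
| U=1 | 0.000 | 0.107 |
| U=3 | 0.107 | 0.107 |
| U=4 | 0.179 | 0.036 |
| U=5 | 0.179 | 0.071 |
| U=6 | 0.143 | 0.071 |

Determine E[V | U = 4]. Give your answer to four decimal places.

1.3349

P(U = 4) = 0.215.
Σ V·P over the event = 1·(0.179) + 3·(0.036) = 0.287.
E[V | U = 4] = (0.287) / (0.215) = 1.3349.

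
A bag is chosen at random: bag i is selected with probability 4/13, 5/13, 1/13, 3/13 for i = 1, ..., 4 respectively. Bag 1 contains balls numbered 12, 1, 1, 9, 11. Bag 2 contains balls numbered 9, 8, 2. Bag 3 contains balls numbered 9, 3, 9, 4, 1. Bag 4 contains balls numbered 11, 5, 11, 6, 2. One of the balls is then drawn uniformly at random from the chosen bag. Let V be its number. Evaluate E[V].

1276/195

E[V | bag 1] = (12+1+1+9+11)/5 = 34/5.
E[V | bag 2] = (9+8+2)/3 = 19/3.
E[V | bag 3] = (9+3+9+4+1)/5 = 26/5.
E[V | bag 4] = (11+5+11+6+2)/5 = 7.
By the law of total expectation,
E[V] = (4/13)·(34/5) + (5/13)·(19/3) + (1/13)·(26/5) + (3/13)·(7) = 1276/195.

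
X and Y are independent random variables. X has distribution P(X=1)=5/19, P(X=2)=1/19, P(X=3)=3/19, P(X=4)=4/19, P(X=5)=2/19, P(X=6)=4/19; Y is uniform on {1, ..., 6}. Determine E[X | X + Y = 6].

14/5

P(X + Y = 6) = 5/38.
Summing X·P(x,y) over outcomes with X + Y = 6 gives 7/19.
E[X | X + Y = 6] = (7/19) / (5/38) = 14/5.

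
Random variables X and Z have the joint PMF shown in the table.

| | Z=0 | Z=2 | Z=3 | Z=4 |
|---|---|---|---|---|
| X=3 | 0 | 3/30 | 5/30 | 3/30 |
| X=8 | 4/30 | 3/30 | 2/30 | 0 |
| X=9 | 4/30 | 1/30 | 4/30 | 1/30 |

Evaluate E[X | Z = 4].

9/2

P(Z = 4) = 2/15.
Σ X·P over the event = 3·(3/30) + 9·(1/30) = 3/5.
E[X | Z = 4] = (3/5) / (2/15) = 9/2.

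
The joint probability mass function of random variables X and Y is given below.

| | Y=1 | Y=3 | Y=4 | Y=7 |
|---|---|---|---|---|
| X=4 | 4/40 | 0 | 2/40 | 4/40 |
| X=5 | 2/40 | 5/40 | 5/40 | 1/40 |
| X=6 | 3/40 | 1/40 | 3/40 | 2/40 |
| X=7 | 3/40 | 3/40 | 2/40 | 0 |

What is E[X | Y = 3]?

52/9

P(Y = 3) = 9/40.
Σ X·P over the event = 5·(5/40) + 6·(1/40) + 7·(3/40) = 13/10.
E[X | Y = 3] = (13/10) / (9/40) = 52/9.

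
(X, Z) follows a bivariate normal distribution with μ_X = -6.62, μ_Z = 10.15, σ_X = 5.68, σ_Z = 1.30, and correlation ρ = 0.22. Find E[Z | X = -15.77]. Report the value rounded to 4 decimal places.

The regression of Z on X has slope ρ·σ_Z/σ_X and passes through (μ_X, μ_Z).
E[Z | X=-15.77] = 10.15 + (0.22)·(1.30/5.68)·(-15.77 − (-6.62)) = 10.15 + (0.050352)·(-9.15) = 9.6893.

9.6893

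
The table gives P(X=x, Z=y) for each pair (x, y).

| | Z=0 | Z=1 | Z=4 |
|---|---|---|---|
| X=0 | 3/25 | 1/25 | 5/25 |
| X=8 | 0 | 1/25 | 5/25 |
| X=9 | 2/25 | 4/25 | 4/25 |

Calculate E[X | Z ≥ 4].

P(Z ≥ 4) = 14/25.
Summing X·P(X=x,Z=y) over the conditioning event gives 76/25.
E[X | Z ≥ 4] = (76/25) / (14/25) = 38/7.

38/7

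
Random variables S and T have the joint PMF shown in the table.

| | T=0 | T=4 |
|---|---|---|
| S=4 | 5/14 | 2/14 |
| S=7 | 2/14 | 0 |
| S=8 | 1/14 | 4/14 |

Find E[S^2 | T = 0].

121/4

P(T = 0) = 4/7.
Σ S^2·P over the event = 16·(5/14) + 49·(2/14) + 64·(1/14) = 121/7.
E[S^2 | T = 0] = (121/7) / (4/7) = 121/4.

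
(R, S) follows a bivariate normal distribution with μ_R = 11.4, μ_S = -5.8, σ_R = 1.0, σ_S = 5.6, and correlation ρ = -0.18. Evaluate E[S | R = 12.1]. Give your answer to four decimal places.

-6.5056

For a bivariate normal, E[S | R=x] = μ_S + ρ·(σ_S/σ_R)·(x − μ_R).
E[S | R=12.1] = -5.8 + (-0.18)·(5.6/1.0)·(12.1 − (11.4)) = -5.8 + (-1.008)·(0.7) = -6.5056.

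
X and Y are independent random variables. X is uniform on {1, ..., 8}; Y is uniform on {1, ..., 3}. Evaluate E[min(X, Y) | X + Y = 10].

P(X + Y = 10) = 1/12.
Summing min(X,Y)·P(x,y) over outcomes with X + Y = 10 gives 5/24.
E[min(X, Y) | X + Y = 10] = (5/24) / (1/12) = 5/2.

5/2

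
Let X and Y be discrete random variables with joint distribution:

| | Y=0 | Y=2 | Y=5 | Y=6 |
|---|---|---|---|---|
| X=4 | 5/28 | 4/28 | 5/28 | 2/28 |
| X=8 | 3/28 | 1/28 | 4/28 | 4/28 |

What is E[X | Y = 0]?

P(Y = 0) = 2/7.
Summing X·P(X=x,Y=y) over the conditioning event gives 11/7.
E[X | Y = 0] = (11/7) / (2/7) = 11/2.

11/2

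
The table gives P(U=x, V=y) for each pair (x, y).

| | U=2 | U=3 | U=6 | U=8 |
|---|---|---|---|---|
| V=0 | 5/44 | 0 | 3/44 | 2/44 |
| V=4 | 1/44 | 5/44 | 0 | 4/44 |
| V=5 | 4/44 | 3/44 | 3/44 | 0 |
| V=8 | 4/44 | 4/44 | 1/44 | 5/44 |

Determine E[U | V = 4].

P(V = 4) = 5/22.
Summing U·P(U=x,V=y) over the conditioning event gives 49/44.
E[U | V = 4] = (49/44) / (5/22) = 49/10.

49/10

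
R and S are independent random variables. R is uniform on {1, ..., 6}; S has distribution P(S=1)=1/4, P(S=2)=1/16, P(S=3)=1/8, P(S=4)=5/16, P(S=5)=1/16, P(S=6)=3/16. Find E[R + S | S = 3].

13/2

P(S = 3) = 1/8.
Summing (R+S)·P(x,y) over outcomes with S = 3 gives 13/16.
E[R + S | S = 3] = (13/16) / (1/8) = 13/2.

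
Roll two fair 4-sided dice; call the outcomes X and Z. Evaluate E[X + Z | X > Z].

5

Outcomes with X > Z: (2,1), (3,1), (3,2), (4,1), (4,2), (4,3), each with probability 1/16.
E[X + Z | X > Z] = (3 + 4 + 5 + 5 + 6 + 7) / 6 = 5.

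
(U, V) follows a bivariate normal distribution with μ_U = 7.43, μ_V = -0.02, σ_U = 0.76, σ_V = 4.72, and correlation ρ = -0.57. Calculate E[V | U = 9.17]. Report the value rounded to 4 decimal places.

The regression of V on U has slope ρ·σ_V/σ_U and passes through (μ_U, μ_V).
E[V | U=9.17] = -0.02 + (-0.57)·(4.72/0.76)·(9.17 − (7.43)) = -0.02 + (-3.54)·(1.74) = -6.1796.

-6.1796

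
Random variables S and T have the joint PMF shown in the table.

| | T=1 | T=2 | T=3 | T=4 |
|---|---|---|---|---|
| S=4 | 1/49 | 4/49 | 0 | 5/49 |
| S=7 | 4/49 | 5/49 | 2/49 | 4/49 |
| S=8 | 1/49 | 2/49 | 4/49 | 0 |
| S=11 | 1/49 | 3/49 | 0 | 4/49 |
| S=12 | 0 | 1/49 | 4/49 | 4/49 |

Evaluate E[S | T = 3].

P(T = 3) = 10/49.
Summing S·P(S=x,T=y) over the conditioning event gives 94/49.
E[S | T = 3] = (94/49) / (10/49) = 47/5.

47/5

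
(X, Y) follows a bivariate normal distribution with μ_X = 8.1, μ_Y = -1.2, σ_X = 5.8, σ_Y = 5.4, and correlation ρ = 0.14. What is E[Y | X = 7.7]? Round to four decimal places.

-1.2521

For a bivariate normal, E[Y | X=x] = μ_Y + ρ·(σ_Y/σ_X)·(x − μ_X).
E[Y | X=7.7] = -1.2 + (0.14)·(5.4/5.8)·(7.7 − (8.1)) = -1.2 + (0.13034)·(-0.4) = -1.2521.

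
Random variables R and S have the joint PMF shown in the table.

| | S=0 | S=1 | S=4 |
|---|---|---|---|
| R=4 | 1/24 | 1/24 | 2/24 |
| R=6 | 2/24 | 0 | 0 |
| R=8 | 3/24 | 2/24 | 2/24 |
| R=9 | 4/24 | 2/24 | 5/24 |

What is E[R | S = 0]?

P(S = 0) = 5/12.
Σ R·P over the event = 4·(1/24) + 6·(2/24) + 8·(3/24) + 9·(4/24) = 19/6.
E[R | S = 0] = (19/6) / (5/12) = 38/5.

38/5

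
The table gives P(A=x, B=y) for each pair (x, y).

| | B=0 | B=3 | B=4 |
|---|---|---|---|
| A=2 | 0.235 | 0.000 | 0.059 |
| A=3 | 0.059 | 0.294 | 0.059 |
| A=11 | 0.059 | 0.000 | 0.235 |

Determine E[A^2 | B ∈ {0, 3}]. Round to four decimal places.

P(B ∈ {0, 3}) = 0.647.
Σ A^2·P over the event = 4·(0.235) + 9·(0.059) + 9·(0.294) + 121·(0.059) = 11.256.
E[A^2 | B ∈ {0, 3}] = (11.256) / (0.647) = 17.3972.

17.3972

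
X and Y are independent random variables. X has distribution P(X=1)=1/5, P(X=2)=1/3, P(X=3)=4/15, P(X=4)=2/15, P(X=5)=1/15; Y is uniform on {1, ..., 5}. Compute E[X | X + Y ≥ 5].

P(X + Y ≥ 5) = 52/75.
Summing X·P(x,y) over outcomes with X + Y ≥ 5 gives 149/75.
E[X | X + Y ≥ 5] = (149/75) / (52/75) = 149/52.

149/52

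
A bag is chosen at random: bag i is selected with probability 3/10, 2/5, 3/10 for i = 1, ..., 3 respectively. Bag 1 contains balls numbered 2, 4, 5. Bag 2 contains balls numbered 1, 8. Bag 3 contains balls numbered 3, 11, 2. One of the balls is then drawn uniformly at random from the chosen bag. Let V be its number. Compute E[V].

9/2

E[V | bag 1] = (2+4+5)/3 = 11/3.
E[V | bag 2] = (1+8)/2 = 9/2.
E[V | bag 3] = (3+11+2)/3 = 16/3.
E[V] = (3/10)·(11/3) + (2/5)·(9/2) + (3/10)·(16/3) = 9/2.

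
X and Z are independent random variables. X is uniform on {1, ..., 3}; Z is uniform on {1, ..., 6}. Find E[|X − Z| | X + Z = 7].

3

Outcomes with X + Z = 7: (1,6), (2,5), (3,4), each with probability 1/18.
E[|X − Z| | X + Z = 7] = (5 + 3 + 1) / 3 = 3.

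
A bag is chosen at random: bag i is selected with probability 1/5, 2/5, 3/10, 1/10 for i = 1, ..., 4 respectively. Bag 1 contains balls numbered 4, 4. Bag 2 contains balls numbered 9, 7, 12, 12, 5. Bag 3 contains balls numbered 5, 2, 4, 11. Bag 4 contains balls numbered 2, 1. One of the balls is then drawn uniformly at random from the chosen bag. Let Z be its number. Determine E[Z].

31/5

E[Z | bag 1] = (4+4)/2 = 4.
E[Z | bag 2] = (9+7+12+12+5)/5 = 9.
E[Z | bag 3] = (5+2+4+11)/4 = 11/2.
E[Z | bag 4] = (2+1)/2 = 3/2.
E[Z] = (1/5)·(4) + (2/5)·(9) + (3/10)·(11/2) + (1/10)·(3/2) = 31/5.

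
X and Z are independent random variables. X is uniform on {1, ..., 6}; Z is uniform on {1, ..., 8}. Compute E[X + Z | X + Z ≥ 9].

P(X + Z ≥ 9) = 7/16.
Summing (X+Z)·P(x,y) over outcomes with X + Z ≥ 9 gives 14/3.
E[X + Z | X + Z ≥ 9] = (14/3) / (7/16) = 32/3.

32/3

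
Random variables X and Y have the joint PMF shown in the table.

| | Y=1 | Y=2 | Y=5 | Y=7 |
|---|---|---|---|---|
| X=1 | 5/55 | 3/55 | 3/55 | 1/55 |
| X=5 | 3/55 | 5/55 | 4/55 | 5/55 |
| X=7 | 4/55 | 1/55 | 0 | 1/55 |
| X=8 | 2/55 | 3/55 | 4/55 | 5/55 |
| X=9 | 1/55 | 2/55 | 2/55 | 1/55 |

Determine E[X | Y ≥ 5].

155/26

P(Y ≥ 5) = 26/55.
Summing X·P(X=x,Y=y) over the conditioning event gives 31/11.
E[X | Y ≥ 5] = (31/11) / (26/55) = 155/26.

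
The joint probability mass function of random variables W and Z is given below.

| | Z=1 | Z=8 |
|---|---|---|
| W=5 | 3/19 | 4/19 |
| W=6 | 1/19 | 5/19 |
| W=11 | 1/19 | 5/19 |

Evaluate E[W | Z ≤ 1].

32/5

P(Z ≤ 1) = 5/19.
Σ W·P over the event = 5·(3/19) + 6·(1/19) + 11·(1/19) = 32/19.
E[W | Z ≤ 1] = (32/19) / (5/19) = 32/5.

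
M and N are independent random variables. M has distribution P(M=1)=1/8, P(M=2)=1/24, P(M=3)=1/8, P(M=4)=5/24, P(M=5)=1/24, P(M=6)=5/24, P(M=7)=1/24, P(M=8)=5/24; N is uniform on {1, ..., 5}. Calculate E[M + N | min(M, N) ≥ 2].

P(min(M, N) ≥ 2) = 7/10.
Summing (M+N)·P(x,y) over outcomes with min(M, N) ≥ 2 gives 373/60.
E[M + N | min(M, N) ≥ 2] = (373/60) / (7/10) = 373/42.

373/42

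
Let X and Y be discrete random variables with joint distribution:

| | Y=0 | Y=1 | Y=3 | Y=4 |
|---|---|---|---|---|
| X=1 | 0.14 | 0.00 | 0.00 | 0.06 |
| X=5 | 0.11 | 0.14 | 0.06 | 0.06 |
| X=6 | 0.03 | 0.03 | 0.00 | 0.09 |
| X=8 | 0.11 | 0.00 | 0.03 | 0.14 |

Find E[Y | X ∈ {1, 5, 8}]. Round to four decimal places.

P(X ∈ {1, 5, 8}) = 0.85.
Summing Y·P(X=x,Y=y) over the conditioning event gives 1.45.
E[Y | X ∈ {1, 5, 8}] = (1.45) / (0.85) = 1.7059.

1.7059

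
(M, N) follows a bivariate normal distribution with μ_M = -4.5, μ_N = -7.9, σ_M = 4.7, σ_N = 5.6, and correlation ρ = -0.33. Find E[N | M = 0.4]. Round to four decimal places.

-9.8266

For a bivariate normal, E[N | M=x] = μ_N + ρ·(σ_N/σ_M)·(x − μ_M).
E[N | M=0.4] = -7.9 + (-0.33)·(5.6/4.7)·(0.4 − (-4.5)) = -7.9 + (-0.39319)·(4.9) = -9.8266.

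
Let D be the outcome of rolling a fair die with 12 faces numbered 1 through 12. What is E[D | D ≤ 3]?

2

Given D ≤ 3, D is equally likely to be any of {1, 2, 3}.
E[D | D ≤ 3] = (1 + 2 + 3) / 3 = 2.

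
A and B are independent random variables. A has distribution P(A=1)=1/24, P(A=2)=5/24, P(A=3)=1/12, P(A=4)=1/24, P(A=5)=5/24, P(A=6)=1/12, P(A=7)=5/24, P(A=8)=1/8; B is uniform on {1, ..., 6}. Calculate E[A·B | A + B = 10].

P(A + B = 10) = 1/9.
Summing AB·P(x,y) over outcomes with A + B = 10 gives 175/72.
E[A·B | A + B = 10] = (175/72) / (1/9) = 175/8.

175/8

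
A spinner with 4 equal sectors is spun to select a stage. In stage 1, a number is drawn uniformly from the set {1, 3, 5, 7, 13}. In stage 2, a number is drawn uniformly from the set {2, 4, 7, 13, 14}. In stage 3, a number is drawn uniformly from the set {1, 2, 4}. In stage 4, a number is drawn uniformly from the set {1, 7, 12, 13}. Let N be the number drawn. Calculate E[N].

E[N | stage 1] = (1+3+5+7+13)/5 = 29/5.
E[N | stage 2] = (2+4+7+13+14)/5 = 8.
E[N | stage 3] = (1+2+4)/3 = 7/3.
E[N | stage 4] = (1+7+12+13)/4 = 33/4.
E[N] = (1/4)·(29/5) + (1/4)·(8) + (1/4)·(7/3) + (1/4)·(33/4) = 1463/240.

1463/240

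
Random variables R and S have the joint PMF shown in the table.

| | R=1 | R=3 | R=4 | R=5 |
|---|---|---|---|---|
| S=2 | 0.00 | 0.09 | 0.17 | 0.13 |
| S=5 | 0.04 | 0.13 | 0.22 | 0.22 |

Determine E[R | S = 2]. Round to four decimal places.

4.1026

P(S = 2) = 0.39.
Summing R·P(R=x,S=y) over the conditioning event gives 1.60.
E[R | S = 2] = (1.60) / (0.39) = 4.1026.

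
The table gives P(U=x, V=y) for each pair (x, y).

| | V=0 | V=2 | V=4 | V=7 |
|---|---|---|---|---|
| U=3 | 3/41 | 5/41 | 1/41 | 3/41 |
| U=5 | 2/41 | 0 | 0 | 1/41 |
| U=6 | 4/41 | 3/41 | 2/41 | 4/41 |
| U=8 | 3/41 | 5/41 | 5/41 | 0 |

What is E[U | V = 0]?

P(V = 0) = 12/41.
Σ U·P over the event = 3·(3/41) + 5·(2/41) + 6·(4/41) + 8·(3/41) = 67/41.
E[U | V = 0] = (67/41) / (12/41) = 67/12.

67/12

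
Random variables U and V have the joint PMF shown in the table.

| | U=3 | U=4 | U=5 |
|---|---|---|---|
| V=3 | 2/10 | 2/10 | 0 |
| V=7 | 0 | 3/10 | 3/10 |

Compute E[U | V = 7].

9/2

P(V = 7) = 3/5.
Σ U·P over the event = 4·(3/10) + 5·(3/10) = 27/10.
E[U | V = 7] = (27/10) / (3/5) = 9/2.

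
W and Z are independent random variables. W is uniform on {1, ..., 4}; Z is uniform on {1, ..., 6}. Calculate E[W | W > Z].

10/3

P(W > Z) = 1/4.
Summing W·P(x,y) over outcomes with W > Z gives 5/6.
E[W | W > Z] = (5/6) / (1/4) = 10/3.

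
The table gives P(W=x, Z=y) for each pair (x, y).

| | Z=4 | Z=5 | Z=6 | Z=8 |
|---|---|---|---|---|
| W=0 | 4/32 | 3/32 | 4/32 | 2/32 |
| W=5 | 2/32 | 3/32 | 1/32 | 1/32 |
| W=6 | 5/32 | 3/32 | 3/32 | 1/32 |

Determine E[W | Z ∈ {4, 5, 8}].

7/2

P(Z ∈ {4, 5, 8}) = 3/4.
Summing W·P(W=x,Z=y) over the conditioning event gives 21/8.
E[W | Z ∈ {4, 5, 8}] = (21/8) / (3/4) = 7/2.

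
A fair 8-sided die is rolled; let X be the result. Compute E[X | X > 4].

Given X > 4, X is equally likely to be any of {5, 6, 7, 8}.
E[X | X > 4] = (5 + 6 + 7 + 8) / 4 = 13/2.

13/2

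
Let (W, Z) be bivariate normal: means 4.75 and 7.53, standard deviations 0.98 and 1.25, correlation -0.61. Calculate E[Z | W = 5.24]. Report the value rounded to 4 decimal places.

7.1488

For a bivariate normal, E[Z | W=x] = μ_Z + ρ·(σ_Z/σ_W)·(x − μ_W).
E[Z | W=5.24] = 7.53 + (-0.61)·(1.25/0.98)·(5.24 − (4.75)) = 7.53 + (-0.77806)·(0.49) = 7.1488.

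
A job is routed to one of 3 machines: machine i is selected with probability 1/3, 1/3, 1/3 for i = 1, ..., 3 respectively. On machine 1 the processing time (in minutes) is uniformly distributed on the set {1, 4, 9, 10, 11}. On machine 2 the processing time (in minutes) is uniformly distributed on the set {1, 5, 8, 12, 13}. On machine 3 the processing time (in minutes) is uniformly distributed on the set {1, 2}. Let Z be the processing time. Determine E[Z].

E[Z | machine 1] = (1+4+9+10+11)/5 = 7.
E[Z | machine 2] = (1+5+8+12+13)/5 = 39/5.
E[Z | machine 3] = (1+2)/2 = 3/2.
E[Z] = (1/3)·(7) + (1/3)·(39/5) + (1/3)·(3/2) = 163/30.

163/30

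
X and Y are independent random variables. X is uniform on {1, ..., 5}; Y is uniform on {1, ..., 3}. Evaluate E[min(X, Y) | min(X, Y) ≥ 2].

19/8

P(min(X, Y) ≥ 2) = 8/15.
Summing min(X,Y)·P(x,y) over outcomes with min(X, Y) ≥ 2 gives 19/15.
E[min(X, Y) | min(X, Y) ≥ 2] = (19/15) / (8/15) = 19/8.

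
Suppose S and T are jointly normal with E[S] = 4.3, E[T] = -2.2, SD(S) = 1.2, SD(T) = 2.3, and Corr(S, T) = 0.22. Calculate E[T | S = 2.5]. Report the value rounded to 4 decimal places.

E[T | S=x] = μ_T + ρ(σ_T/σ_S)(x − μ_S) for jointly normal variables.
E[T | S=2.5] = -2.2 + (0.22)·(2.3/1.2)·(2.5 − (4.3)) = -2.2 + (0.42167)·(-1.8) = -2.9590.

-2.9590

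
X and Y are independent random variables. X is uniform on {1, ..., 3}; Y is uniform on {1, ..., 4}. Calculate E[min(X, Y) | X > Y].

Outcomes with X > Y: (2,1), (3,1), (3,2), each with probability 1/12.
E[min(X, Y) | X > Y] = (1 + 1 + 2) / 3 = 4/3.

4/3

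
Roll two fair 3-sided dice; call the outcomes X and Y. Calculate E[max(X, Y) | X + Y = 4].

P(X + Y = 4) = 1/3.
Summing max(X,Y)·P(x,y) over outcomes with X + Y = 4 gives 8/9.
E[max(X, Y) | X + Y = 4] = (8/9) / (1/3) = 8/3.

8/3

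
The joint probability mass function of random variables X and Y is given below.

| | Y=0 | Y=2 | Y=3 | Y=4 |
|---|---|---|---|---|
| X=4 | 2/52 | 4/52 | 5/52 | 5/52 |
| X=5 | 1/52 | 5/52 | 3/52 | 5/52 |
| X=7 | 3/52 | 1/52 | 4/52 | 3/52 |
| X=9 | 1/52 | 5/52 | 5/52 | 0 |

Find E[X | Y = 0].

43/7

P(Y = 0) = 7/52.
Σ X·P over the event = 4·(2/52) + 5·(1/52) + 7·(3/52) + 9·(1/52) = 43/52.
E[X | Y = 0] = (43/52) / (7/52) = 43/7.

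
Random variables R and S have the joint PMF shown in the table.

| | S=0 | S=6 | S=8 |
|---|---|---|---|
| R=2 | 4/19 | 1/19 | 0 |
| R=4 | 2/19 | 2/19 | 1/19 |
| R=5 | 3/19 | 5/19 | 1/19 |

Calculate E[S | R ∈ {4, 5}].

P(R ∈ {4, 5}) = 14/19.
Σ S·P over the event = 0·(2/19) + 6·(2/19) + 8·(1/19) + 0·(3/19) + 6·(5/19) + 8·(1/19) = 58/19.
E[S | R ∈ {4, 5}] = (58/19) / (14/19) = 29/7.

29/7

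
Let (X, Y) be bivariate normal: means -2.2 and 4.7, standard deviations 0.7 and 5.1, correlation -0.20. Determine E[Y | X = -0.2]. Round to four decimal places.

1.7857

The regression of Y on X has slope ρ·σ_Y/σ_X and passes through (μ_X, μ_Y).
E[Y | X=-0.2] = 4.7 + (-0.20)·(5.1/0.7)·(-0.2 − (-2.2)) = 4.7 + (-1.45714)·(2) = 1.7857.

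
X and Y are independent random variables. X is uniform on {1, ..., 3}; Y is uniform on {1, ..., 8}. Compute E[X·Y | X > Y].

11/3

P(X > Y) = 1/8.
Summing XY·P(x,y) over outcomes with X > Y gives 11/24.
E[X·Y | X > Y] = (11/24) / (1/8) = 11/3.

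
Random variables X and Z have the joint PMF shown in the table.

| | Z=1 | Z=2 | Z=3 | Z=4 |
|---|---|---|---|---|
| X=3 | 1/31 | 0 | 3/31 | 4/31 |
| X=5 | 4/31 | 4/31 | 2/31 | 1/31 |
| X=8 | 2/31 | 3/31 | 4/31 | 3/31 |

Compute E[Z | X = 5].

P(X = 5) = 11/31.
Σ Z·P over the event = 1·(4/31) + 2·(4/31) + 3·(2/31) + 4·(1/31) = 22/31.
E[Z | X = 5] = (22/31) / (11/31) = 2.

2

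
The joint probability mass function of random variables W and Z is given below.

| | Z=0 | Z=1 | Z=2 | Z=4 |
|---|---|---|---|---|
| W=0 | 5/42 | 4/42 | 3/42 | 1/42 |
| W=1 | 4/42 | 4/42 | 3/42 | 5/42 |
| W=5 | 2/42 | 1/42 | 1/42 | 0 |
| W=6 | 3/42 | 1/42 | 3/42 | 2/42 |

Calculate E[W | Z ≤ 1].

47/24

P(Z ≤ 1) = 4/7.
Summing W·P(W=x,Z=y) over the conditioning event gives 47/42.
E[W | Z ≤ 1] = (47/42) / (4/7) = 47/24.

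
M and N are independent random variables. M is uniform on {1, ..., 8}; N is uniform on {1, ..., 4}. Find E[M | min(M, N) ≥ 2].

P(min(M, N) ≥ 2) = 21/32.
Summing M·P(x,y) over outcomes with min(M, N) ≥ 2 gives 105/32.
E[M | min(M, N) ≥ 2] = (105/32) / (21/32) = 5.

5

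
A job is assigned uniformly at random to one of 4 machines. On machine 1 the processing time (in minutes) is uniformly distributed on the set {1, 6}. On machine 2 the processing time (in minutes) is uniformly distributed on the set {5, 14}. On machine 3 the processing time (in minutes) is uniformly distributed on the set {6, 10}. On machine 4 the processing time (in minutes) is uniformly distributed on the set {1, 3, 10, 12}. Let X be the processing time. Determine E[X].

55/8

E[X | machine 1] = (1+6)/2 = 7/2.
E[X | machine 2] = (5+14)/2 = 19/2.
E[X | machine 3] = (6+10)/2 = 8.
E[X | machine 4] = (1+3+10+12)/4 = 13/2.
By the law of total expectation,
E[X] = (1/4)·(7/2) + (1/4)·(19/2) + (1/4)·(8) + (1/4)·(13/2) = 55/8.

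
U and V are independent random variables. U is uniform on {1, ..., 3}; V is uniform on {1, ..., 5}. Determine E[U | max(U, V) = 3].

12/5

Outcomes with max(U, V) = 3: (1,3), (2,3), (3,1), (3,2), (3,3), each with probability 1/15.
E[U | max(U, V) = 3] = (1 + 2 + 3 + 3 + 3) / 5 = 12/5.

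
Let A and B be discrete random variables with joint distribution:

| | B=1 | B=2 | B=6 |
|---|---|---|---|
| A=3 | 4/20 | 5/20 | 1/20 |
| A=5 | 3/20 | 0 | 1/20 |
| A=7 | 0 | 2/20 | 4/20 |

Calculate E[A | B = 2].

29/7

P(B = 2) = 7/20.
Summing A·P(A=x,B=y) over the conditioning event gives 29/20.
E[A | B = 2] = (29/20) / (7/20) = 29/7.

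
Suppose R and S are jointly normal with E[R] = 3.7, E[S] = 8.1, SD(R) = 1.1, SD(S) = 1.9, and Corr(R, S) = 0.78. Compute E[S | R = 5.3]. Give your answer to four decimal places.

10.2556

E[S | R=x] = μ_S + ρ(σ_S/σ_R)(x − μ_R) for jointly normal variables.
E[S | R=5.3] = 8.1 + (0.78)·(1.9/1.1)·(5.3 − (3.7)) = 8.1 + (1.34727)·(1.6) = 10.2556.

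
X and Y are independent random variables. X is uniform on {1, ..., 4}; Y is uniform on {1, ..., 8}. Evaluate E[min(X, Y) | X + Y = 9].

5/2

P(X + Y = 9) = 1/8.
Summing min(X,Y)·P(x,y) over outcomes with X + Y = 9 gives 5/16.
E[min(X, Y) | X + Y = 9] = (5/16) / (1/8) = 5/2.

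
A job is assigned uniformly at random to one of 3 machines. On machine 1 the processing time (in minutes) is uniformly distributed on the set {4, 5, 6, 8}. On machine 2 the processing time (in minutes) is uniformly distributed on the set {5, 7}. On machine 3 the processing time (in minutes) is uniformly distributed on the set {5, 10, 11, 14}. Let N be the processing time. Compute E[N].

29/4

E[N | machine 1] = (4+5+6+8)/4 = 23/4.
E[N | machine 2] = (5+7)/2 = 6.
E[N | machine 3] = (5+10+11+14)/4 = 10.
E[N] = (1/3)·(23/4) + (1/3)·(6) + (1/3)·(10) = 29/4.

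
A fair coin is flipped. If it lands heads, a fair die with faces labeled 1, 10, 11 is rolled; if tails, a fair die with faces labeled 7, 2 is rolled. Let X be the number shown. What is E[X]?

E[X | heads] = (1+10+11)/3 = 22/3.
E[X | tails] = (7+2)/2 = 9/2.
E[X] = (1/2)·(22/3) + (1/2)·(9/2) = 71/12.

71/12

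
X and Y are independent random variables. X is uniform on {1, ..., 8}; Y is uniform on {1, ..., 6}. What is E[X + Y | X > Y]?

P(X > Y) = 9/16.
Summing (X+Y)·P(x,y) over outcomes with X > Y gives 79/16.
E[X + Y | X > Y] = (79/16) / (9/16) = 79/9.

79/9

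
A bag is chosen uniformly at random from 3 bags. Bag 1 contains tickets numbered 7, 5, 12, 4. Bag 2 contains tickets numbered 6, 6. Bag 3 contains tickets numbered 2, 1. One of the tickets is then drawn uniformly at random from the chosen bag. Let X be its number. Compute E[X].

E[X | bag 1] = (7+5+12+4)/4 = 7.
E[X | bag 2] = (6+6)/2 = 6.
E[X | bag 3] = (2+1)/2 = 3/2.
By the law of total expectation,
E[X] = (1/3)·(7) + (1/3)·(6) + (1/3)·(3/2) = 29/6.

29/6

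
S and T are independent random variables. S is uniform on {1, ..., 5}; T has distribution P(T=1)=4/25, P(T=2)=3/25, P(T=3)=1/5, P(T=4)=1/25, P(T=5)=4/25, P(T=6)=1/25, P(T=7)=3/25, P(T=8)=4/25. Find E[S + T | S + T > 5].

773/89

P(S + T > 5) = 89/125.
Summing (S+T)·P(x,y) over outcomes with S + T > 5 gives 773/125.
E[S + T | S + T > 5] = (773/125) / (89/125) = 773/89.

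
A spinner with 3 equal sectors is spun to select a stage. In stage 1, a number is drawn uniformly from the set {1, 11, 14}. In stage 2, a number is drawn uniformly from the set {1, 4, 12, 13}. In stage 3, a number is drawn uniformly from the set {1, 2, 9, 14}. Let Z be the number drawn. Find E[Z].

68/9

E[Z | stage 1] = (1+11+14)/3 = 26/3.
E[Z | stage 2] = (1+4+12+13)/4 = 15/2.
E[Z | stage 3] = (1+2+9+14)/4 = 13/2.
E[Z] = (1/3)·(26/3) + (1/3)·(15/2) + (1/3)·(13/2) = 68/9.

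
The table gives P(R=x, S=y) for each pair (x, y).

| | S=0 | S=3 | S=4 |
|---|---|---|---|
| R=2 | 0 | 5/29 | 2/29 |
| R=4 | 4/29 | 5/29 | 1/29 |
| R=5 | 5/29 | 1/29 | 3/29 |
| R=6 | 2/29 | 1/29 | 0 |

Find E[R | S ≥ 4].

23/6

P(S ≥ 4) = 6/29.
Σ R·P over the event = 2·(2/29) + 4·(1/29) + 5·(3/29) = 23/29.
E[R | S ≥ 4] = (23/29) / (6/29) = 23/6.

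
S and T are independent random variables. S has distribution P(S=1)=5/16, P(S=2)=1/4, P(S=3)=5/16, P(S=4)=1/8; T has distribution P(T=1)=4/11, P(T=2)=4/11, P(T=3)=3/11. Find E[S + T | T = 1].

P(T = 1) = 4/11.
Summing (S+T)·P(x,y) over outcomes with T = 1 gives 13/11.
E[S + T | T = 1] = (13/11) / (4/11) = 13/4.

13/4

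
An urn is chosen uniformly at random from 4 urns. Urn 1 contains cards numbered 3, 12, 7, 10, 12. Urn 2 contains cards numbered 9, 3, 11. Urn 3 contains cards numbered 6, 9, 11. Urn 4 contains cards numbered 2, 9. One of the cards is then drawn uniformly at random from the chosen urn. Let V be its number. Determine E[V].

E[V | urn 1] = (3+12+7+10+12)/5 = 44/5.
E[V | urn 2] = (9+3+11)/3 = 23/3.
E[V | urn 3] = (6+9+11)/3 = 26/3.
E[V | urn 4] = (2+9)/2 = 11/2.
E[V] = (1/4)·(44/5) + (1/4)·(23/3) + (1/4)·(26/3) + (1/4)·(11/2) = 919/120.

919/120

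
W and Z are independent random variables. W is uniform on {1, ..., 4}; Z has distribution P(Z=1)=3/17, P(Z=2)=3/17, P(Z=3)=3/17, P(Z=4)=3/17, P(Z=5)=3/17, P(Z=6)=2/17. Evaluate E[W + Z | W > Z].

5

P(W > Z) = 9/34.
Summing (W+Z)·P(x,y) over outcomes with W > Z gives 45/34.
E[W + Z | W > Z] = (45/34) / (9/34) = 5.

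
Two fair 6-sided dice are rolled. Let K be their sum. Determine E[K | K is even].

P(K is even) = 1/2.
Σ over the event: 2·1/36 + 4·1/12 + 6·5/36 + 8·5/36 + 10·1/12 + 12·1/36 = 7/2.
E[K | K is even] = (7/2) / (1/2) = 7.

7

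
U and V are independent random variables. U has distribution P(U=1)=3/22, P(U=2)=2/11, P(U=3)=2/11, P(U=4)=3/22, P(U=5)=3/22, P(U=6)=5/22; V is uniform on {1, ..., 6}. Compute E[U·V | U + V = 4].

P(U + V = 4) = 1/12.
Summing UV·P(x,y) over outcomes with U + V = 4 gives 37/132.
E[U·V | U + V = 4] = (37/132) / (1/12) = 37/11.

37/11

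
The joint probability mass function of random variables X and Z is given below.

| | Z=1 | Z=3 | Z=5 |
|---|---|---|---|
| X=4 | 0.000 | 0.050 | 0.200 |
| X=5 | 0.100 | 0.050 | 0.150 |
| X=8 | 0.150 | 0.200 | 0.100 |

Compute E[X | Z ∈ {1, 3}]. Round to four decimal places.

P(Z ∈ {1, 3}) = 0.550.
Σ X·P over the event = 4·(0.050) + 5·(0.100) + 5·(0.050) + 8·(0.150) + 8·(0.200) = 3.750.
E[X | Z ∈ {1, 3}] = (3.750) / (0.550) = 6.8182.

6.8182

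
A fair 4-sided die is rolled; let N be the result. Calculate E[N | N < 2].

Given N < 2, N is equally likely to be any of {1}.
E[N | N < 2] = (1) / 1 = 1.

1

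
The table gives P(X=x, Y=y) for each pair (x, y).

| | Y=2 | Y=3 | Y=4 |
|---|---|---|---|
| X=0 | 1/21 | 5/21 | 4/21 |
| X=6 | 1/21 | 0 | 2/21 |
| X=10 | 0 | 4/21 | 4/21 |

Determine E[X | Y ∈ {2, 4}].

29/6

P(Y ∈ {2, 4}) = 4/7.
Summing X·P(X=x,Y=y) over the conditioning event gives 58/21.
E[X | Y ∈ {2, 4}] = (58/21) / (4/7) = 29/6.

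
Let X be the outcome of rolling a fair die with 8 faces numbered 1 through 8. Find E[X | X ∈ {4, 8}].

6

P(X ∈ {4, 8}) = 1/4.
Σ over the event: 4·1/8 + 8·1/8 = 3/2.
E[X | X ∈ {4, 8}] = (3/2) / (1/4) = 6.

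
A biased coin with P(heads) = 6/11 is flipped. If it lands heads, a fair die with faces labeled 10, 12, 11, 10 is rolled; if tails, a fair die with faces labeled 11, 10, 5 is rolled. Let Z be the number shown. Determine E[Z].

E[Z | heads] = (10+12+11+10)/4 = 43/4.
E[Z | tails] = (11+10+5)/3 = 26/3.
E[Z] = (6/11)·(43/4) + (5/11)·(26/3) = 647/66.

647/66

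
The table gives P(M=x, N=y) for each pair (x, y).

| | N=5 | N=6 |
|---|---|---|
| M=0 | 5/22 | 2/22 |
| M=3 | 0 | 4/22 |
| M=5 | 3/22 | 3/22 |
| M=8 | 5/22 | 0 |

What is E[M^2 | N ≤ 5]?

P(N ≤ 5) = 13/22.
Σ M^2·P over the event = 0·(5/22) + 25·(3/22) + 64·(5/22) = 395/22.
E[M^2 | N ≤ 5] = (395/22) / (13/22) = 395/13.

395/13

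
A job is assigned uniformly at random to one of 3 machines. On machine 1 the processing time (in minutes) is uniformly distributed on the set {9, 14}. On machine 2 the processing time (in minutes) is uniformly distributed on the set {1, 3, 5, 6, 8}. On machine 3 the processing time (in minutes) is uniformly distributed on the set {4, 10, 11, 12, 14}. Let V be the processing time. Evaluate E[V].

263/30

E[V | machine 1] = (9+14)/2 = 23/2.
E[V | machine 2] = (1+3+5+6+8)/5 = 23/5.
E[V | machine 3] = (4+10+11+12+14)/5 = 51/5.
E[V] = (1/3)·(23/2) + (1/3)·(23/5) + (1/3)·(51/5) = 263/30.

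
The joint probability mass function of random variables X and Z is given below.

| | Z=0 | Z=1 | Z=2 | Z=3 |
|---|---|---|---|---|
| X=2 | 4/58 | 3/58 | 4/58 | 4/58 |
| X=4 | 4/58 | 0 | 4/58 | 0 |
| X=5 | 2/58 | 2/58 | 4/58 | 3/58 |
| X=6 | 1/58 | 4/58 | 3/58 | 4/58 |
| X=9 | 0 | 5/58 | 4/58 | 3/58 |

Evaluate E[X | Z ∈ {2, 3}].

172/33

P(Z ∈ {2, 3}) = 33/58.
Summing X·P(X=x,Z=y) over the conditioning event gives 86/29.
E[X | Z ∈ {2, 3}] = (86/29) / (33/58) = 172/33.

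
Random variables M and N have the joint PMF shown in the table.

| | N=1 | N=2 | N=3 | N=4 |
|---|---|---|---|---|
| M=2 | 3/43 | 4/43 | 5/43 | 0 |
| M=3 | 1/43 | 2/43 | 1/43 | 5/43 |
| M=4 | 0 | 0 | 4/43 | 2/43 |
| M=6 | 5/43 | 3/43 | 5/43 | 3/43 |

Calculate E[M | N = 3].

P(N = 3) = 15/43.
Σ M·P over the event = 2·(5/43) + 3·(1/43) + 4·(4/43) + 6·(5/43) = 59/43.
E[M | N = 3] = (59/43) / (15/43) = 59/15.

59/15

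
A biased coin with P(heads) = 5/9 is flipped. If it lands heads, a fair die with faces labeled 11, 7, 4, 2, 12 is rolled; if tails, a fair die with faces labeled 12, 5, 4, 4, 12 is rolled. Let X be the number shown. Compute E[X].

E[X | heads] = (11+7+4+2+12)/5 = 36/5.
E[X | tails] = (12+5+4+4+12)/5 = 37/5.
By the law of total expectation,
E[X] = (5/9)·(36/5) + (4/9)·(37/5) = 328/45.

328/45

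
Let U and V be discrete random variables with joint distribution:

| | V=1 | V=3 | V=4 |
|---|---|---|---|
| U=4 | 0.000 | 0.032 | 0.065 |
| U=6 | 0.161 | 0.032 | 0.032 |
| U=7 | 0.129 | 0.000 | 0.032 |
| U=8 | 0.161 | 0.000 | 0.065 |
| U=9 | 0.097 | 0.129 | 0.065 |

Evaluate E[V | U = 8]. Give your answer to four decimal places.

1.8628

P(U = 8) = 0.226.
Σ V·P over the event = 1·(0.161) + 4·(0.065) = 0.421.
E[V | U = 8] = (0.421) / (0.226) = 1.8628.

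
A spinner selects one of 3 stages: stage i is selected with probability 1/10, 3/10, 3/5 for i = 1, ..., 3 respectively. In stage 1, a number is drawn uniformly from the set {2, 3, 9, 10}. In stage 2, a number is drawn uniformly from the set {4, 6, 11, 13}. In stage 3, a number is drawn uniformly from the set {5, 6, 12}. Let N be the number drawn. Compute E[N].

E[N | stage 1] = (2+3+9+10)/4 = 6.
E[N | stage 2] = (4+6+11+13)/4 = 17/2.
E[N | stage 3] = (5+6+12)/3 = 23/3.
By the law of total expectation,
E[N] = (1/10)·(6) + (3/10)·(17/2) + (3/5)·(23/3) = 31/4.

31/4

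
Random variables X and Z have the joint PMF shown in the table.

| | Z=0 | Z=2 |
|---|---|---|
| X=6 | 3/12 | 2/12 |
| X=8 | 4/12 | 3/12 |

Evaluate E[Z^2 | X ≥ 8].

12/7

P(X ≥ 8) = 7/12.
Σ Z^2·P over the event = 0·(4/12) + 4·(3/12) = 1.
E[Z^2 | X ≥ 8] = (1) / (7/12) = 12/7.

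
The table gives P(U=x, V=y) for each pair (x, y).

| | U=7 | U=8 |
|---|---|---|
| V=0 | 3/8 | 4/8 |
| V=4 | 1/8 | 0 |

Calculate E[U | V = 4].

P(V = 4) = 1/8.
Σ U·P over the event = 7·(1/8) = 7/8.
E[U | V = 4] = (7/8) / (1/8) = 7.

7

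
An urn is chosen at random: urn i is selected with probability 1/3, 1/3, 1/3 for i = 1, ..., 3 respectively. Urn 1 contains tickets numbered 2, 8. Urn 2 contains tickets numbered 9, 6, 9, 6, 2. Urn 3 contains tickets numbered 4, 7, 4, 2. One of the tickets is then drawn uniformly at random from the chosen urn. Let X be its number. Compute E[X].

E[X | urn 1] = (2+8)/2 = 5.
E[X | urn 2] = (9+6+9+6+2)/5 = 32/5.
E[X | urn 3] = (4+7+4+2)/4 = 17/4.
E[X] = (1/3)·(5) + (1/3)·(32/5) + (1/3)·(17/4) = 313/60.

313/60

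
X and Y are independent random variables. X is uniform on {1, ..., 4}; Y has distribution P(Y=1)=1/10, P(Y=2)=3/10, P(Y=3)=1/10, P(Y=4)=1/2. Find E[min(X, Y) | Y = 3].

9/4

P(Y = 3) = 1/10.
Summing min(X,Y)·P(x,y) over outcomes with Y = 3 gives 9/40.
E[min(X, Y) | Y = 3] = (9/40) / (1/10) = 9/4.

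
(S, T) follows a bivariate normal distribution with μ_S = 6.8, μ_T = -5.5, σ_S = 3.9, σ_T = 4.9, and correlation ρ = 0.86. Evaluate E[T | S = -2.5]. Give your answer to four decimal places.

The regression of T on S has slope ρ·σ_T/σ_S and passes through (μ_S, μ_T).
E[T | S=-2.5] = -5.5 + (0.86)·(4.9/3.9)·(-2.5 − (6.8)) = -5.5 + (1.080513)·(-9.3) = -15.5488.

-15.5488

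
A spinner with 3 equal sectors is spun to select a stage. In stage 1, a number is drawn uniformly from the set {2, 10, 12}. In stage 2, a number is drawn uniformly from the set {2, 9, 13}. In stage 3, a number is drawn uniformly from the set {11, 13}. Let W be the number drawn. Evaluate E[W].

28/3

E[W | stage 1] = (2+10+12)/3 = 8.
E[W | stage 2] = (2+9+13)/3 = 8.
E[W | stage 3] = (11+13)/2 = 12.
E[W] = (1/3)·(8) + (1/3)·(8) + (1/3)·(12) = 28/3.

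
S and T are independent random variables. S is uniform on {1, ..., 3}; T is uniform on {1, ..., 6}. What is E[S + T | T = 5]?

P(T = 5) = 1/6.
Summing (S+T)·P(x,y) over outcomes with T = 5 gives 7/6.
E[S + T | T = 5] = (7/6) / (1/6) = 7.

7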